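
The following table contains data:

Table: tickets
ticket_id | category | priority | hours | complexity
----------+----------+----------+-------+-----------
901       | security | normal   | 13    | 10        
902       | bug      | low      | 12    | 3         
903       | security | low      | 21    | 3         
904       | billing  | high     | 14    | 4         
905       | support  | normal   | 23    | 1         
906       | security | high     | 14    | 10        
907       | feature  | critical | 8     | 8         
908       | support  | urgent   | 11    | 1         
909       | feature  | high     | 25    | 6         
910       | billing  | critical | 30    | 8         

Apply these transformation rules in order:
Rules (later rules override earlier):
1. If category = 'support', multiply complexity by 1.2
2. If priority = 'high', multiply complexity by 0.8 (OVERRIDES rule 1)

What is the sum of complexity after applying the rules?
50.4

Step 1: Rule 2 takes priority for records with priority = 'high'
  - 3 records: 20 × 0.8 = 16.0
Step 2: Rule 1 applies to remaining records with category = 'support'
  - 2 records: 2 × 1.2 = 2.4
Step 3: Other records unchanged: 32
Step 4: Final sum = 16.0 + 2.4 + 32 = 50.4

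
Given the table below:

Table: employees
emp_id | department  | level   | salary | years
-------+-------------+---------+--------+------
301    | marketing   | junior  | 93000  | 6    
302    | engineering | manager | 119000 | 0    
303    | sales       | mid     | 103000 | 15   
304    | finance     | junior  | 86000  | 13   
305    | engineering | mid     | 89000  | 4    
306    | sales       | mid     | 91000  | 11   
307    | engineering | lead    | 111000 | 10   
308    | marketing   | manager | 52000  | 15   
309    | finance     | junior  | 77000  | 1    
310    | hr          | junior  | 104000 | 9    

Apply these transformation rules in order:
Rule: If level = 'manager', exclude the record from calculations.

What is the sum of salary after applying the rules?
754000

Step 1: Identify records where level = 'manager'
Step 2: The excluded records sum to 171000
Step 3: Original total salary = 925000
Step 4: Remaining total = 925000 - 171000 = 754000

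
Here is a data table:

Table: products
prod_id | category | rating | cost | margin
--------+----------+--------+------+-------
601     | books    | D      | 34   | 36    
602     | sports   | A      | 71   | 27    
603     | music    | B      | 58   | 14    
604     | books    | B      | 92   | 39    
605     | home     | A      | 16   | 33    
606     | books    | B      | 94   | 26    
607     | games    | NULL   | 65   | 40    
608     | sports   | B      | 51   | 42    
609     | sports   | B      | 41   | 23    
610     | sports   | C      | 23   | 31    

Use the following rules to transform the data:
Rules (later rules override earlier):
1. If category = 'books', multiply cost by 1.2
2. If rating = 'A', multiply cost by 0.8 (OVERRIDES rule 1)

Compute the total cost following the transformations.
571.6

Step 1: Rule 2 takes priority for records with rating = 'A'
  - 2 records: 87 × 0.8 = 69.6
Step 2: Rule 1 applies to remaining records with category = 'books'
  - 3 records: 220 × 1.2 = 264.0
Step 3: Other records unchanged: 238
Step 4: Final sum = 69.6 + 264.0 + 238 = 571.6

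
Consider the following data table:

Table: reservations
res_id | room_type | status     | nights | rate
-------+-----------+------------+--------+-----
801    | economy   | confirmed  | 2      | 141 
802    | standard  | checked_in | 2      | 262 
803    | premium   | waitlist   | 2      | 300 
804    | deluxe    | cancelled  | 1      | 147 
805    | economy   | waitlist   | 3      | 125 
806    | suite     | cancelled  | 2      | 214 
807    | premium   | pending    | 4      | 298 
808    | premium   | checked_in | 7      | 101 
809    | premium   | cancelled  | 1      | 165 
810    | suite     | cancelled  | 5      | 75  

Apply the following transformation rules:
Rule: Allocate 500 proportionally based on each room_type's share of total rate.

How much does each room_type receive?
deluxe: 40.21, economy: 72.76, premium: 236.32, standard: 71.66, suite: 79.05

Step 1: Calculate total rate = 1828
Step 2: Calculate each room_type's proportion:
  deluxe: 147/1828 = 8.04% → 40.21
  economy: 266/1828 = 14.55% → 72.76
  premium: 864/1828 = 47.26% → 236.32
  standard: 262/1828 = 14.33% → 71.66
  suite: 289/1828 = 15.81% → 79.05
Step 3: Verify: sum of allocations ≈ 500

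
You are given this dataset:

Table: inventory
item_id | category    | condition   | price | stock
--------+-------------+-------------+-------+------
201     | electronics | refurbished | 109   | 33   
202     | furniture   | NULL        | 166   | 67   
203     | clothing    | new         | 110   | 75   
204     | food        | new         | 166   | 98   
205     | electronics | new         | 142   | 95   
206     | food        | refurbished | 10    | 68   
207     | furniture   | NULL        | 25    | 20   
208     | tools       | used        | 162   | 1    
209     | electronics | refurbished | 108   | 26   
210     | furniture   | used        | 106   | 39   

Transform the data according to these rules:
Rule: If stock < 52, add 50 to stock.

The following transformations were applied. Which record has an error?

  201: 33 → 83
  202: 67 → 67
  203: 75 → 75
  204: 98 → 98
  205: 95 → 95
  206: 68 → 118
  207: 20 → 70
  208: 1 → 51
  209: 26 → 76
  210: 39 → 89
Record 206 has an error. The correct transformed value should be 68, not 118.

Step 1: Check each record against the rule
Step 2: Record 206 has stock = 68
Step 3: Since 68 >= 52, the bonus should not have been applied
Step 4: Correct value = 68, but claimed value = 118
Conclusion: Record 206 has the error.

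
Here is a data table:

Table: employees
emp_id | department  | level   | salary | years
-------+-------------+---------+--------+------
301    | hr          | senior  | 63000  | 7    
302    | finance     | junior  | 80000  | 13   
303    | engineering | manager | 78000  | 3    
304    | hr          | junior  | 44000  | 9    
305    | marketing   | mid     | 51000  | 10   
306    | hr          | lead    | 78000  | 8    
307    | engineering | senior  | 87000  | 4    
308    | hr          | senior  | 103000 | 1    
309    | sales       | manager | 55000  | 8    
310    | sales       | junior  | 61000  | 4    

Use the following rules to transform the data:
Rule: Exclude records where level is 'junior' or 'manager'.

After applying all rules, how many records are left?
5

Step 1: Count records to exclude
  - 3 (junior) + 2 (manager) = 5 records
Step 2: Total records: 10
Step 3: Remaining = 10 - 5 = 5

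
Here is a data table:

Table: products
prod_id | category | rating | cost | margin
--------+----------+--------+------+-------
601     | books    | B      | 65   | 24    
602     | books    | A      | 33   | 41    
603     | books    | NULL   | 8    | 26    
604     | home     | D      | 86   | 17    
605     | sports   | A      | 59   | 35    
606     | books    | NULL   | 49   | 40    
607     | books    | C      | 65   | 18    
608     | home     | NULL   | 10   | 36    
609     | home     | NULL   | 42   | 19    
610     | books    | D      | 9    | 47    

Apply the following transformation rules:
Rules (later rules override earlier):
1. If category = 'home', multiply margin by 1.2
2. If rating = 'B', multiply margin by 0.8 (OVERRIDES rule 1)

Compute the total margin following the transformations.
312.6

Step 1: Rule 2 takes priority for records with rating = 'B'
  - 1 records: 24 × 0.8 = 19.2
Step 2: Rule 1 applies to remaining records with category = 'home'
  - 3 records: 72 × 1.2 = 86.4
Step 3: Other records unchanged: 207
Step 4: Final sum = 19.2 + 86.4 + 207 = 312.6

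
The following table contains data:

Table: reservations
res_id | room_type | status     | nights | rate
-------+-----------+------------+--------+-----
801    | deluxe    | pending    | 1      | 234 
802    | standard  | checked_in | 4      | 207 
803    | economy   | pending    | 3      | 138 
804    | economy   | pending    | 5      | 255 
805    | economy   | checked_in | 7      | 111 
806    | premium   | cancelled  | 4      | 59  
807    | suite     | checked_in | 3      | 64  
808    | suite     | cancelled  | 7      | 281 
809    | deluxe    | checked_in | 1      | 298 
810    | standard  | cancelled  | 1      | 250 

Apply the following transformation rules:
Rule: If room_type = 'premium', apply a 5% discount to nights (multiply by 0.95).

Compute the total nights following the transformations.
35.8

Step 1: Records with room_type = 'premium' have total nights = 4
Step 2: Apply multiplier: 4 × 0.95 = 3.8
Step 3: Other records total: 32
Step 4: Final sum = 3.8 + 32 = 35.8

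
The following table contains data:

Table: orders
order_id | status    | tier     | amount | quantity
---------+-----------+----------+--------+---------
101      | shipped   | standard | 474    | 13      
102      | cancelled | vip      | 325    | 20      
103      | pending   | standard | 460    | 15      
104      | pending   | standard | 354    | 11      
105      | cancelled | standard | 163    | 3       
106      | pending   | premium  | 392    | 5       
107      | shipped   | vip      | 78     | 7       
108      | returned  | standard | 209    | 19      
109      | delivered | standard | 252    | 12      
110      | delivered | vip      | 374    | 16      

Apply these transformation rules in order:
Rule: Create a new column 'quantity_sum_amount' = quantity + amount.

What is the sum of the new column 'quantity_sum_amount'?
3202

Step 1: For each record, compute quantity + amount
Example calculations:
  13 + 474 = 487
  20 + 325 = 345
  15 + 460 = 475
  ...
Step 2: Sum all derived values
Step 3: Total = 3202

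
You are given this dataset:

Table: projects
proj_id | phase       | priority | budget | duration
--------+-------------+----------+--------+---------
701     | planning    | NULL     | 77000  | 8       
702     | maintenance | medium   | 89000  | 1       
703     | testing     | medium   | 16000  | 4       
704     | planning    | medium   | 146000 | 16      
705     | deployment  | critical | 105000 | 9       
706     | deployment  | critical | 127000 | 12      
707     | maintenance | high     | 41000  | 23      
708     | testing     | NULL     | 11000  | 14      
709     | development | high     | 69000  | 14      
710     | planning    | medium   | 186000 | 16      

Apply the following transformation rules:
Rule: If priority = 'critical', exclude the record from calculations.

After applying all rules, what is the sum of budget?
635000

Step 1: Identify records where priority = 'critical'
Step 2: The excluded records sum to 232000
Step 3: Original total budget = 867000
Step 4: Remaining total = 867000 - 232000 = 635000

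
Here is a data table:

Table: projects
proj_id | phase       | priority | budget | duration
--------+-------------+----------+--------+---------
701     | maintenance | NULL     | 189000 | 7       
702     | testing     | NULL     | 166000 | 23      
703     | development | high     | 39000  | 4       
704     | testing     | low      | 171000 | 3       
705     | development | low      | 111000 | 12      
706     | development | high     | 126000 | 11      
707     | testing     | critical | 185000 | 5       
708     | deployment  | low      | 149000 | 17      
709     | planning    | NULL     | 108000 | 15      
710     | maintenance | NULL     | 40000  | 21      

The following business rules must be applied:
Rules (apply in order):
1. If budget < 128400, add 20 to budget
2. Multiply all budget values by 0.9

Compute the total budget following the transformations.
1155690.0

Step 1: Apply Rule 1 - Add 20 to records with budget < 128400
  - 5 records affected: 424000 + (5 × 20) = 424100
  - Unaffected records: 860000
  - Sum after Rule 1: 1284100
Step 2: Apply Rule 2 - Multiply all by 0.9
  - 1284100 × 0.9 = 1155690.0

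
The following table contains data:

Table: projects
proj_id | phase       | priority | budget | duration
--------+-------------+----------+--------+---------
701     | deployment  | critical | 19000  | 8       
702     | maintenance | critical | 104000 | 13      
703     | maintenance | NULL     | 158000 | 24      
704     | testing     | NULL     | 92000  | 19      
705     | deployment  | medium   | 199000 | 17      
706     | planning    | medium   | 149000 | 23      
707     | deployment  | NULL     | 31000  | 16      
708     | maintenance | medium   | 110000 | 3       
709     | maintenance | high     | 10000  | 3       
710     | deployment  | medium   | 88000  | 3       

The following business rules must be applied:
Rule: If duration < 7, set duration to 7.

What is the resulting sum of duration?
141

Step 1: 3 records have duration < 7
Step 2: These records originally summed to 9
Step 3: After setting to minimum: 3 × 7 = 21
Step 4: Unaffected records sum: 120
Step 5: Final sum = 21 + 120 = 141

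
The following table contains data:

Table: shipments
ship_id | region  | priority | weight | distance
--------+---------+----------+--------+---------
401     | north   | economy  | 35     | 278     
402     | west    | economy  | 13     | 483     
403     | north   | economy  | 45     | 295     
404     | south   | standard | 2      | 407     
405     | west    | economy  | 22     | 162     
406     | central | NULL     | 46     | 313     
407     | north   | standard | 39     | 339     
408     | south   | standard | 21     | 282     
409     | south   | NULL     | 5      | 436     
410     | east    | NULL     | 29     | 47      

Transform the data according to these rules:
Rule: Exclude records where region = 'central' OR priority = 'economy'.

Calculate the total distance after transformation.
1511

Step 1: Find records where region = 'central' OR priority = 'economy'
Step 2: 5 records match, summing to 1531
Step 3: Original sum: 3042
Step 4: Remaining sum = 3042 - 1531 = 1511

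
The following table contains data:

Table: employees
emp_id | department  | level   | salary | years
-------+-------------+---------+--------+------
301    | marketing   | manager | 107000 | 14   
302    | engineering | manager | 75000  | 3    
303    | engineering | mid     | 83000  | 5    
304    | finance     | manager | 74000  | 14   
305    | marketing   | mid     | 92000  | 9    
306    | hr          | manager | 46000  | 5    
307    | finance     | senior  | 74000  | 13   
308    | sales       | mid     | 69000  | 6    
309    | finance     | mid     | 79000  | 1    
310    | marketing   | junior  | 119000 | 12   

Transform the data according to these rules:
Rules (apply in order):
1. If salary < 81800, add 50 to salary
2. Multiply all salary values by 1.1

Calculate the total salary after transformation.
900130.0

Step 1: Apply Rule 1 - Add 50 to records with salary < 81800
  - 6 records affected: 417000 + (6 × 50) = 417300
  - Unaffected records: 401000
  - Sum after Rule 1: 818300
Step 2: Apply Rule 2 - Multiply all by 1.1
  - 818300 × 1.1 = 900130.0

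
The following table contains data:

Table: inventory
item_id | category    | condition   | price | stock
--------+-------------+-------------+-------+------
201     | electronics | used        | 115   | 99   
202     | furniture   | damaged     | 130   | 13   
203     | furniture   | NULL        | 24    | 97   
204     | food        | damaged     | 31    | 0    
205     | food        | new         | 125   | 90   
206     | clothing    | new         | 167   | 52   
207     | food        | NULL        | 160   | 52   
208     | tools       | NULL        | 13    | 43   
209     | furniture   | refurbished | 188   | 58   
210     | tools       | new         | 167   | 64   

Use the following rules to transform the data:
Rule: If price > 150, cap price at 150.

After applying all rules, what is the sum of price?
1038

Step 1: 4 records have price > 150
Step 2: These records originally summed to 682
Step 3: After capping: 4 × 150 = 600
Step 4: Unaffected records sum: 438
Step 5: Final sum = 600 + 438 = 1038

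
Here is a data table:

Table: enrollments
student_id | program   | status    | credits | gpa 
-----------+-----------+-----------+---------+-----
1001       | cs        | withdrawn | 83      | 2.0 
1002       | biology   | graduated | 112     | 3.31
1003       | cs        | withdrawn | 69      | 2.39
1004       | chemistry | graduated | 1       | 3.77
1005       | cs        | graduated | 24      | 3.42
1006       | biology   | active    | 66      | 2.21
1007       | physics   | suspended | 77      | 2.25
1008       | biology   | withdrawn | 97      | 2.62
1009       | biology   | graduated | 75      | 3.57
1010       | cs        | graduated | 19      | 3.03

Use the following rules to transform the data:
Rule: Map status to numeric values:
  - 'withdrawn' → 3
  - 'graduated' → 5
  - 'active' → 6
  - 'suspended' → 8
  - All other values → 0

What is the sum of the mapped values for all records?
48

Step 1: Apply mapping to each record
Step 2: Count by status:
  'withdrawn': 3 records × 3 = 9
  'graduated': 5 records × 5 = 25
  'active': 1 records × 6 = 6
  'suspended': 1 records × 8 = 8
Step 3: Sum all mapped values = 48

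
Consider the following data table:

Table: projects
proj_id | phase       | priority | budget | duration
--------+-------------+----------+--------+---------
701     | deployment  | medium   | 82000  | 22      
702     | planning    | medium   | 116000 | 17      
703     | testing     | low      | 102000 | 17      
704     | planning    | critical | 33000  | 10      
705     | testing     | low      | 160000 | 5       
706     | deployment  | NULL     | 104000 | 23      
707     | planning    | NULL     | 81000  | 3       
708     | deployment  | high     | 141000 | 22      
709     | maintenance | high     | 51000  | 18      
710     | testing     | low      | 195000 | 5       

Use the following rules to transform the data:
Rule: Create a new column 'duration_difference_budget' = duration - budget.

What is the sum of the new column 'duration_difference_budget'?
-1064858

Step 1: For each record, compute duration - budget
Example calculations:
  22 - 82000 = -81978
  17 - 116000 = -115983
  17 - 102000 = -101983
  ...
Step 2: Sum all derived values
Step 3: Total = -1064858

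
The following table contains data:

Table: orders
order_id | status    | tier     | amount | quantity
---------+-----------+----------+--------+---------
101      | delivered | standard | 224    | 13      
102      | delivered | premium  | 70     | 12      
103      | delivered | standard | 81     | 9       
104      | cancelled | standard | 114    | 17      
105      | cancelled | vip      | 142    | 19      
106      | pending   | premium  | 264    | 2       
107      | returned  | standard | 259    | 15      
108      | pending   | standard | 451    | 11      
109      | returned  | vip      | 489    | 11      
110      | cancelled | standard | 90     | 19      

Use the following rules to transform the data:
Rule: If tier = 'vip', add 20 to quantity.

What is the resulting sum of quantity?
168

Step 1: Count records where tier = 'vip': 2
Step 2: Total bonus added: 2 × 20 = 40
Step 3: Original sum of quantity: 128
Step 4: Final sum = 128 + 40 = 168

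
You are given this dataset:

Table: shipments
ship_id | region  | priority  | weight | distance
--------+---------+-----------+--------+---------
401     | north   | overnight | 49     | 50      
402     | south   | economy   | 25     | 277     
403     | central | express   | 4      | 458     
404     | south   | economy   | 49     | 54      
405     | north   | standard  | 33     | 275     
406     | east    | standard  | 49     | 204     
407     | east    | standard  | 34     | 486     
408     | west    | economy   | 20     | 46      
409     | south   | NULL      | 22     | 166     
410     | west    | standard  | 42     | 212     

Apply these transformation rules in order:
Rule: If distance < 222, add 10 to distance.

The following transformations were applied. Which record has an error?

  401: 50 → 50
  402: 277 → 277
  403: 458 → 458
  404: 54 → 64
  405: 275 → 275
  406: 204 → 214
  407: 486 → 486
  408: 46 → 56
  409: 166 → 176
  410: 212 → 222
Record 401 has an error. The correct transformed value should be 60, not 50.

Step 1: Check each record against the rule
Step 2: Record 401 has distance = 50
Step 3: Since 50 < 222, the bonus should have been applied
Step 4: Correct value = 60, but claimed value = 50
Conclusion: Record 401 has the error.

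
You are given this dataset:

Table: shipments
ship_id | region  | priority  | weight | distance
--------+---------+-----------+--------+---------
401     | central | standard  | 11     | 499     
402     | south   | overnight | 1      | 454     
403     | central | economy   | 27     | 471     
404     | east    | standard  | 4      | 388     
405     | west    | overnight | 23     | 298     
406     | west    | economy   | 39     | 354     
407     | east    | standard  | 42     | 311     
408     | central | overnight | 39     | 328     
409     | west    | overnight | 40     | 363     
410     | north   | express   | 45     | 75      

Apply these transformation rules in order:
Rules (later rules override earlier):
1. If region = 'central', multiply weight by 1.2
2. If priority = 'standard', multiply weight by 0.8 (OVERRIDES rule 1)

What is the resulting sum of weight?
272.8

Step 1: Rule 2 takes priority for records with priority = 'standard'
  - 3 records: 57 × 0.8 = 45.6
Step 2: Rule 1 applies to remaining records with region = 'central'
  - 2 records: 66 × 1.2 = 79.2
Step 3: Other records unchanged: 148
Step 4: Final sum = 45.6 + 79.2 + 148 = 272.8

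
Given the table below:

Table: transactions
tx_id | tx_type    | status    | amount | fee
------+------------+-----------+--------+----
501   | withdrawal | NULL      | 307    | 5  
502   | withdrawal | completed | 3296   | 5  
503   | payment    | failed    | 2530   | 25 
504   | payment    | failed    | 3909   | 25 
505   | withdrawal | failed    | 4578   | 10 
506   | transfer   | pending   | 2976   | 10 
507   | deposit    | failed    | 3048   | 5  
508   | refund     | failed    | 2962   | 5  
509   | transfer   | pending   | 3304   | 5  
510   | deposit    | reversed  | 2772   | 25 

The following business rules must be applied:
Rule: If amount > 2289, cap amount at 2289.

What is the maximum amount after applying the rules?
2289

Step 1: Original maximum amount = 4578
Step 2: Apply cap at 2289
Step 3: 9 records had amount > 2289 and were capped
Step 4: Maximum after transformation = 2289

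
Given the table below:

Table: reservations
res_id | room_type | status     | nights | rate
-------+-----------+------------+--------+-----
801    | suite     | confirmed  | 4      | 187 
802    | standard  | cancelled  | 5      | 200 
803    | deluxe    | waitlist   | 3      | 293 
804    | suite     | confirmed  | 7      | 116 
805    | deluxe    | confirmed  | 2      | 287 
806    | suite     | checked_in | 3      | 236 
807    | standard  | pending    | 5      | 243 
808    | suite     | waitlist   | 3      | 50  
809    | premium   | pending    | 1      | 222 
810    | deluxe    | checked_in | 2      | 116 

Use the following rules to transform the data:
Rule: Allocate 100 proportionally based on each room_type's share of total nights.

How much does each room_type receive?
deluxe: 20.0, premium: 2.86, standard: 28.57, suite: 48.57

Step 1: Calculate total nights = 35
Step 2: Calculate each room_type's proportion:
  deluxe: 7/35 = 20.00% → 20.0
  premium: 1/35 = 2.86% → 2.86
  standard: 10/35 = 28.57% → 28.57
  suite: 17/35 = 48.57% → 48.57
Step 3: Verify: sum of allocations ≈ 100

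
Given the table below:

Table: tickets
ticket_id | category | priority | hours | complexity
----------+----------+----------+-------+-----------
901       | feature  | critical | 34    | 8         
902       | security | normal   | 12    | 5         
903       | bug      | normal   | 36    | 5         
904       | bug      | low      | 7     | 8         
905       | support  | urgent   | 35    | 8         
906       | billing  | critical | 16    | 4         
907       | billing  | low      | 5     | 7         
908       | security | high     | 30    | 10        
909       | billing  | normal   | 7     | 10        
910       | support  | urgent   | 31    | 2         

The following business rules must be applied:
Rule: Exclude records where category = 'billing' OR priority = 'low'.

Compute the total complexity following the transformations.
38

Step 1: Find records where category = 'billing' OR priority = 'low'
Step 2: 4 records match, summing to 29
Step 3: Original sum: 67
Step 4: Remaining sum = 67 - 29 = 38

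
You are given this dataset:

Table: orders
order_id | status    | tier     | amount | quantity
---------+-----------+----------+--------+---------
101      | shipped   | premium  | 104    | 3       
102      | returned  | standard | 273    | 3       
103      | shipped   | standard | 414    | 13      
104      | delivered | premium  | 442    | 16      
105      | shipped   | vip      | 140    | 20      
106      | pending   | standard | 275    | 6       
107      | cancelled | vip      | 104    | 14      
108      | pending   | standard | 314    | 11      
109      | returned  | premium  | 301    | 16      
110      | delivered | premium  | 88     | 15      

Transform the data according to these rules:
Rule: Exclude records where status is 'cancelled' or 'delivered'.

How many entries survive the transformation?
7

Step 1: Count records to exclude
  - 1 (cancelled) + 2 (delivered) = 3 records
Step 2: Total records: 10
Step 3: Remaining = 10 - 3 = 7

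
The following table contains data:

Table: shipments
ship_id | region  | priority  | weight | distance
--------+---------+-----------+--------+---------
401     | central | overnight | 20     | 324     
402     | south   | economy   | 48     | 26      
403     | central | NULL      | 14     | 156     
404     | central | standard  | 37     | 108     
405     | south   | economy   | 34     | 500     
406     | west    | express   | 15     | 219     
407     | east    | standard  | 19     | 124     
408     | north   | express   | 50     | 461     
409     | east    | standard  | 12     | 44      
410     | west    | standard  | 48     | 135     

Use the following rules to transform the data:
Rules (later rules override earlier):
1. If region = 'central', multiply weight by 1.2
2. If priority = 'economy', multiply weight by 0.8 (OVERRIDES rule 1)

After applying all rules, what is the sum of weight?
294.8

Step 1: Rule 2 takes priority for records with priority = 'economy'
  - 2 records: 82 × 0.8 = 65.6
Step 2: Rule 1 applies to remaining records with region = 'central'
  - 3 records: 71 × 1.2 = 85.2
Step 3: Other records unchanged: 144
Step 4: Final sum = 65.6 + 85.2 + 144 = 294.8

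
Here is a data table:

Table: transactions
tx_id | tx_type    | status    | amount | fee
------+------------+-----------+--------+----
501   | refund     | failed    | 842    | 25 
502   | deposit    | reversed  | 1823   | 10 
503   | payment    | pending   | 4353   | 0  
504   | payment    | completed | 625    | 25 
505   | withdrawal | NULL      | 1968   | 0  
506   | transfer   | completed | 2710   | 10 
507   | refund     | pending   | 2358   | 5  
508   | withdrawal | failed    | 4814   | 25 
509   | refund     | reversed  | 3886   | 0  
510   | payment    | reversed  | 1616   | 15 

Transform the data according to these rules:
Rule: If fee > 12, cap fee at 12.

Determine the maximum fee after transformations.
12

Step 1: Original maximum fee = 25
Step 2: Apply cap at 12
Step 3: 4 records had fee > 12 and were capped
Step 4: Maximum after transformation = 12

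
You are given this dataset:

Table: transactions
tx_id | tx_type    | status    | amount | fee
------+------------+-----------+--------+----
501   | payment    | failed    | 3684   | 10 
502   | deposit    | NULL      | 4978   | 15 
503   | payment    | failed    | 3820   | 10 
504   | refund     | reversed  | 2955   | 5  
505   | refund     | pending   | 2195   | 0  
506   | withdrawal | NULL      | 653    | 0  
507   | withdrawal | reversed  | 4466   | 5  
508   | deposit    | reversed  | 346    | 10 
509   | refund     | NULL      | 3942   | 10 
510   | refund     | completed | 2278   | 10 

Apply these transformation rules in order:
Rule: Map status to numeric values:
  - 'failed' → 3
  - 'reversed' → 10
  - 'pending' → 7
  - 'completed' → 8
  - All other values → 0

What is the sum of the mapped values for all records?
51

Step 1: Apply mapping to each record
Step 2: Count by status:
  'failed': 2 records × 3 = 6
  'reversed': 3 records × 10 = 30
  'pending': 1 records × 7 = 7
  'completed': 1 records × 8 = 8
Step 3: Sum all mapped values = 51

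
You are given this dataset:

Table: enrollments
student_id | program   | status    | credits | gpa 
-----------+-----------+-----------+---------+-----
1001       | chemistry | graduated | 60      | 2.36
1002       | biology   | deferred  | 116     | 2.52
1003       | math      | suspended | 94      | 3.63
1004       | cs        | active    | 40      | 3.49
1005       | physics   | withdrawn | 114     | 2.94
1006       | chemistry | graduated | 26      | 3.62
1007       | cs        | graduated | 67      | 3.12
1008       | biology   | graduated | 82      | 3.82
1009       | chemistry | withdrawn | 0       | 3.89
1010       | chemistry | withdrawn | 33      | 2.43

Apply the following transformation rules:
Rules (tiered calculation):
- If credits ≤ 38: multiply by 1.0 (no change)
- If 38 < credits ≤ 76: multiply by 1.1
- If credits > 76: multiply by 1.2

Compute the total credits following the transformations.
729.9

Step 1: Tier 1 (credits ≤ 38): 3 records, sum = 59 × 1.0 = 59.0
Step 2: Tier 2 (38 < credits ≤ 76): 3 records, sum = 167 × 1.1 = 183.7
Step 3: Tier 3 (credits > 76): 4 records, sum = 406 × 1.2 = 487.2
Step 4: Final sum = 59.0 + 183.7 + 487.2 = 729.9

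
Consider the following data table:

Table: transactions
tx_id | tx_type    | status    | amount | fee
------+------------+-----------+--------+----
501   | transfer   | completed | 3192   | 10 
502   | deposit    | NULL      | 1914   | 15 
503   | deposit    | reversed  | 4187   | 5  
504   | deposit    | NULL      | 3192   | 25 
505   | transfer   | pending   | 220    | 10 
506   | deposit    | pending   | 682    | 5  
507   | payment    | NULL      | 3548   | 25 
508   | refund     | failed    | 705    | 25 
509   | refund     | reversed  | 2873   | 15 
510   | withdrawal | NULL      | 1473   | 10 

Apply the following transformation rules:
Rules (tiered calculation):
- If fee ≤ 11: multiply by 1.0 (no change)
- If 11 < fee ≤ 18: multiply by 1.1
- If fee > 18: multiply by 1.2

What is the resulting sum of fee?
163.0

Step 1: Tier 1 (fee ≤ 11): 5 records, sum = 40 × 1.0 = 40.0
Step 2: Tier 2 (11 < fee ≤ 18): 2 records, sum = 30 × 1.1 = 33.0
Step 3: Tier 3 (fee > 18): 3 records, sum = 75 × 1.2 = 90.0
Step 4: Final sum = 40.0 + 33.0 + 90.0 = 163.0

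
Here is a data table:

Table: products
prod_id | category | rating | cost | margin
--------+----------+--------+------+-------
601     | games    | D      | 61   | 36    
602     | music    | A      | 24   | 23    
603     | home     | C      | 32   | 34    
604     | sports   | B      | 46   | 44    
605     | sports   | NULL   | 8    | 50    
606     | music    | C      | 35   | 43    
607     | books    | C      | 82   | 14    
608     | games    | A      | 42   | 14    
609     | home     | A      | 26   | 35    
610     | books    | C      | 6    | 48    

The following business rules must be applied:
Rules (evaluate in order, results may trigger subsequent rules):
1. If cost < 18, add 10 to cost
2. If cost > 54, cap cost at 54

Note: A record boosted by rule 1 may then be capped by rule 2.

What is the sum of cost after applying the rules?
347

Step 1: Apply rule 1 to records with cost < 18
  - 2 records get bonus of 10
  - Of these, 0 records then exceed 54 and get capped
Step 2: Apply rule 2 to records with cost > 54
  - 2 records (original) are capped
Step 3: Calculate final sum = 347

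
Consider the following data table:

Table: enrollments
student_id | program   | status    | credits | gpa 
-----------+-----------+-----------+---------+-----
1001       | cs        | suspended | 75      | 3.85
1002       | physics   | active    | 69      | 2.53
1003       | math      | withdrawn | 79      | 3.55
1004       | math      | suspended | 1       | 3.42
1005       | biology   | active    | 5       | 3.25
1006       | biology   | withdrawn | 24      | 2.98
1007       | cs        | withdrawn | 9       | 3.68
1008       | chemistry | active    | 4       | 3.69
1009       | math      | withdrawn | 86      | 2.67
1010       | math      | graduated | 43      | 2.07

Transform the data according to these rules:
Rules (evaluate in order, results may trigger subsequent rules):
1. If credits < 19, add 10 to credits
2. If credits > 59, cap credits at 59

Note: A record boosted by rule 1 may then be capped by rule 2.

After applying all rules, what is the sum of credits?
362

Step 1: Apply rule 1 to records with credits < 19
  - 4 records get bonus of 10
  - Of these, 0 records then exceed 59 and get capped
Step 2: Apply rule 2 to records with credits > 59
  - 4 records (original) are capped
Step 3: Calculate final sum = 362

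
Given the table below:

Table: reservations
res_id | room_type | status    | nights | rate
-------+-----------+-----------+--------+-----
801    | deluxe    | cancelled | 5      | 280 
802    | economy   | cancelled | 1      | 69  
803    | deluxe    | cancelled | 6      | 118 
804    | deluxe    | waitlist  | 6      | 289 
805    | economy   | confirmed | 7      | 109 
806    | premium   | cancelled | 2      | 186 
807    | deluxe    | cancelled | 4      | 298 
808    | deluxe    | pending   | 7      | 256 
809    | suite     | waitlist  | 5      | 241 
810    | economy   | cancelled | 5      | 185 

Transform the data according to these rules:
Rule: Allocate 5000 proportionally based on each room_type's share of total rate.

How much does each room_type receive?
deluxe: 3055.15, economy: 893.65, premium: 457.9, suite: 593.3

Step 1: Calculate total rate = 2031
Step 2: Calculate each room_type's proportion:
  deluxe: 1241/2031 = 61.10% → 3055.15
  economy: 363/2031 = 17.87% → 893.65
  premium: 186/2031 = 9.16% → 457.9
  suite: 241/2031 = 11.87% → 593.3
Step 3: Verify: sum of allocations ≈ 5000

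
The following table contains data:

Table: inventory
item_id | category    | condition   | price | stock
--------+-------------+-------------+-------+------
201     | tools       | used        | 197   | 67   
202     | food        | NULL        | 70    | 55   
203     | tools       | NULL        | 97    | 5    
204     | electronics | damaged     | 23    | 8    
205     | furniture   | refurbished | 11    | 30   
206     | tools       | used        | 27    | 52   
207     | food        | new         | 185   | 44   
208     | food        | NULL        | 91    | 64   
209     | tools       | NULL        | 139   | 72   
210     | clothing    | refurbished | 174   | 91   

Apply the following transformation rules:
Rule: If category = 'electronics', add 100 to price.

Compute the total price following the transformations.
1114

Step 1: Count records where category = 'electronics': 1
Step 2: Total bonus added: 1 × 100 = 100
Step 3: Original sum of price: 1014
Step 4: Final sum = 1014 + 100 = 1114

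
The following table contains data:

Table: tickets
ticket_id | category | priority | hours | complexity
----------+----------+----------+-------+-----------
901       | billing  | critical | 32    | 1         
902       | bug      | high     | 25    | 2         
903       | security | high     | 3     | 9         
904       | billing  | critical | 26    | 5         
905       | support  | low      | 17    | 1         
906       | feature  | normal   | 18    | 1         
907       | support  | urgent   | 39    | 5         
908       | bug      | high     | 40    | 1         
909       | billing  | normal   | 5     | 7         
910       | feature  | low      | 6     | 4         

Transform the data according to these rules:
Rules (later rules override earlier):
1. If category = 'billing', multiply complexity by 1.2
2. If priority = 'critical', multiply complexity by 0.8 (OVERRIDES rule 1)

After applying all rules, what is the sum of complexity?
36.2

Step 1: Rule 2 takes priority for records with priority = 'critical'
  - 2 records: 6 × 0.8 = 4.8
Step 2: Rule 1 applies to remaining records with category = 'billing'
  - 1 records: 7 × 1.2 = 8.4
Step 3: Other records unchanged: 23
Step 4: Final sum = 4.8 + 8.4 + 23 = 36.2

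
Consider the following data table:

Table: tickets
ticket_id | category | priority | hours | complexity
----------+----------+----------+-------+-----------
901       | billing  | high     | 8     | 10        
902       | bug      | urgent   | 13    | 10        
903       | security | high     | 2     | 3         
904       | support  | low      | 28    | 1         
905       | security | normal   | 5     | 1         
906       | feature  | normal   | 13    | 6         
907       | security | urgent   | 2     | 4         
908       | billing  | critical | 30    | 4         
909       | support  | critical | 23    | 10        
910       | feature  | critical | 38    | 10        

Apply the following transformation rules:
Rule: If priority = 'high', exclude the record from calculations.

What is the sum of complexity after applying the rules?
46

Step 1: Identify records where priority = 'high'
Step 2: The excluded records sum to 13
Step 3: Original total complexity = 59
Step 4: Remaining total = 59 - 13 = 46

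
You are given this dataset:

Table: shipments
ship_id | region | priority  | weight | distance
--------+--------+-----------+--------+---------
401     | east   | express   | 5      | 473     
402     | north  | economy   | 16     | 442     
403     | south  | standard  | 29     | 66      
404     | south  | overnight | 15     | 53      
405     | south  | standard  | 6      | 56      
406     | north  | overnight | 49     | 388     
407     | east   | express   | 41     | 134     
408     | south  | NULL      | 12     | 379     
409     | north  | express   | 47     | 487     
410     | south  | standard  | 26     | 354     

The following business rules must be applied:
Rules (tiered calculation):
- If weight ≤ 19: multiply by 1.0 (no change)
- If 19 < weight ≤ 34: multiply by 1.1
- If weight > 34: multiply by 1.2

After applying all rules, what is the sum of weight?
278.9

Step 1: Tier 1 (weight ≤ 19): 5 records, sum = 54 × 1.0 = 54.0
Step 2: Tier 2 (19 < weight ≤ 34): 2 records, sum = 55 × 1.1 = 60.5
Step 3: Tier 3 (weight > 34): 3 records, sum = 137 × 1.2 = 164.4
Step 4: Final sum = 54.0 + 60.5 + 164.4 = 278.9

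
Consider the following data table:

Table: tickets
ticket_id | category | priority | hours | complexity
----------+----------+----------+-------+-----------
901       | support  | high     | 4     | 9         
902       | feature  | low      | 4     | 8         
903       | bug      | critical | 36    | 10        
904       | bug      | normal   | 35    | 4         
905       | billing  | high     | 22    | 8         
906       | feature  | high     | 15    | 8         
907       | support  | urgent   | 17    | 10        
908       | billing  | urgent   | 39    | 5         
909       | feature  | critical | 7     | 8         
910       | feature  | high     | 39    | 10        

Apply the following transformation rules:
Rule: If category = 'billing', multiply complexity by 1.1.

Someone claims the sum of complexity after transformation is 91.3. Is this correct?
No, the correct result is 81.3.

Step 1: Calculate the correct sum after transformation
Step 2: Apply multiplier 1.1 to records where category = 'billing'
Step 3: Correct result = 81.3
Step 4: Claimed result = 91.3
Step 5: 81.3 ≠ 91.3
Conclusion: The claimed result is incorrect. The correct answer is 81.3.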